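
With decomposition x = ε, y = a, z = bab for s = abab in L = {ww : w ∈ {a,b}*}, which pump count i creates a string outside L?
i = 2

xy²z = ε · aa · bab = aabab; aabab has odd length 5, so it cannot be written as ww and is not in L.
(Other choices also work, e.g. i = 0, 3; only i = 1 is guaranteed to stay in L since xy¹z = s.)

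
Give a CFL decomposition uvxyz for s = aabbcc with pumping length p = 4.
u='a', v='a', x='bb', y='c', z='c'

For s = aabbcc with pumping length p = 4:

One valid decomposition:
- u = 'a'
- v = 'a'
- x = 'bb'
- y = 'c'
- z = 'c'

Verification:
- uvxyz = 'a' + 'a' + 'bb' + 'c' + 'c' = aabbcc ✓
- |vxy| = |'abbc'| = 4 ≤ 4 ✓
- |vy| = |'ac'| = 2 > 0 ✓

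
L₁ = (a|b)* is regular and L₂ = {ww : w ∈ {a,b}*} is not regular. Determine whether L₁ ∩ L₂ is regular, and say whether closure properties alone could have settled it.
No — L₁ ∩ L₂ is not regular.

(a|b)* is all strings over {a,b}, so L₁ ∩ L₂ = {ww : w ∈ {a,b}*} = L₂ itself, which is not regular (pump s = a^p b a^p b).

Note that the bare facts "L₁ regular, L₂ non-regular" do not settle the question by themselves: the closure of regular languages under ∪, ∩, complement and difference applies only when BOTH operands are regular. With a non-regular operand the result can come out regular or non-regular depending on the specific languages, so one has to work out L₁ ∩ L₂ for this particular pair, as above.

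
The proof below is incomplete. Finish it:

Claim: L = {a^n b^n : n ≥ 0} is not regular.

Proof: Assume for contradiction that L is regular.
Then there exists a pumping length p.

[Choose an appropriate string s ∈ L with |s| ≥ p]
s = a^p b^p

This string is in L (has equal a's and b's) and has length 2p ≥ p.
Any decomposition xyz with |xy| ≤ p means y consists only of a's,
so pumping will unbalance the counts.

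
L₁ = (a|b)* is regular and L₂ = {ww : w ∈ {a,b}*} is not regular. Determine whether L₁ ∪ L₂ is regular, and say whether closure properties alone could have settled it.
Yes — L₁ ∪ L₂ is regular.

{ww} ⊆ (a|b)*, so L₁ ∪ L₂ = (a|b)*, which is regular.

Note that the bare facts "L₁ regular, L₂ non-regular" do not settle the question by themselves: the closure of regular languages under ∪, ∩, complement and difference applies only when BOTH operands are regular. With a non-regular operand the result can come out regular or non-regular depending on the specific languages, so one has to work out L₁ ∪ L₂ for this particular pair, as above.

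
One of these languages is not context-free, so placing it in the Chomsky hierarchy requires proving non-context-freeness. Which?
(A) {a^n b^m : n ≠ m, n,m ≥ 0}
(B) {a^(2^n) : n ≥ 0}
(B) {a^(2^n) : n ≥ 0}

(B) {a^(2^n) : n ≥ 0} requires the CFL pumping lemma.

- {a^n b^m : n ≠ m, n,m ≥ 0} is context-free (but not regular)
  • Can be shown non-regular with the regular pumping lemma
  • After pumping a's, we can make n = m

- {a^(2^n) : n ≥ 0} is NOT context-free
  • Requires the CFL pumping lemma to prove
  • Gaps between powers of 2 grow exponentially

The CFL pumping lemma is "stronger" in that it can prove non-membership
in the larger class of context-free languages.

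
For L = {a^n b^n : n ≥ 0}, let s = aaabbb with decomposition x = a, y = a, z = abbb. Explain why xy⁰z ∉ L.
xy⁰z = aabbb ∉ L

Pumping with i = 0 replaces y = a by y⁰ = ε:
- Original: s = xyz = aaabbb; aaabbb = a^3 b^3 has equal counts (3 = 3), so it is in L
- Pumped: xy⁰z = a · ε · abbb = aabbb
- aabbb has 2 a's and 3 b's; 2 ≠ 3, so it is not in L

The pumping lemma would require xy⁰z ∈ L, so this decomposition yields a contradiction.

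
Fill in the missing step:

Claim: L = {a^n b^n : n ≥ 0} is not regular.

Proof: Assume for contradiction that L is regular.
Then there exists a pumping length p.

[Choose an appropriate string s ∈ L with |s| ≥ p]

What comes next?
s = a^p b^p

This string is in L (has equal a's and b's) and has length 2p ≥ p.
Any decomposition xyz with |xy| ≤ p means y consists only of a's,
so pumping will unbalance the counts.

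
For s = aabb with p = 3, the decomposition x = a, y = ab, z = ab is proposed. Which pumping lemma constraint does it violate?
Violated: xyz = s

The decomposition x = a, y = ab, z = ab for s = aabb with p = 3
violates the constraint: xyz = s

xyz = 'a' + 'ab' + 'ab' = 'aabab' ≠ 'aabb' = s. The decomposition doesn't reconstruct s.

Pumping lemma constraints:
1. xyz = s (decomposition is valid)
2. |xy| ≤ p
3. |y| > 0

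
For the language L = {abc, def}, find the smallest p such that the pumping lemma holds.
p = 4

For a finite language L, the pumping lemma holds vacuously if p > max|s| for s ∈ L.

The longest string in L = {abc, def} has length 3.
If p = 4, then no string s ∈ L has |s| ≥ p, so the condition is vacuously true.

The minimum pumping length is p = 4.

Why no smaller p works: for any p ≤ 3, the longest string s ∈ L has |s| = 3 ≥ p, so it would
have to be pumpable; but pumping up (i = 2, 3, ...) produces ever longer strings, which cannot all lie in the
finite language L. So the pumping property fails for every p ≤ 3.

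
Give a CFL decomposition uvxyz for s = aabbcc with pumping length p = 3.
u='aa', v='b', x='b', y='c', z='c'

For s = aabbcc with pumping length p = 3:

One valid decomposition:
- u = 'aa'
- v = 'b'
- x = 'b'
- y = 'c'
- z = 'c'

Verification:
- uvxyz = 'aa' + 'b' + 'b' + 'c' + 'c' = aabbcc ✓
- |vxy| = |'bbc'| = 3 ≤ 3 ✓
- |vy| = |'bc'| = 2 > 0 ✓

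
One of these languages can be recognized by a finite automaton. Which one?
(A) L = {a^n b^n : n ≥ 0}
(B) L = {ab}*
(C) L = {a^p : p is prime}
(B) {ab}*

(B) L = {ab}* is regular.

This can be recognized by a finite automaton (DFA/NFA).
Regular expressions like {ab}* define regular languages.

The other choices are not regular:
- {a^p : p is prime}: After pumping, the length becomes composite
- {a^n b^n : n ≥ 0}: After pumping, the number of a's and b's become unequal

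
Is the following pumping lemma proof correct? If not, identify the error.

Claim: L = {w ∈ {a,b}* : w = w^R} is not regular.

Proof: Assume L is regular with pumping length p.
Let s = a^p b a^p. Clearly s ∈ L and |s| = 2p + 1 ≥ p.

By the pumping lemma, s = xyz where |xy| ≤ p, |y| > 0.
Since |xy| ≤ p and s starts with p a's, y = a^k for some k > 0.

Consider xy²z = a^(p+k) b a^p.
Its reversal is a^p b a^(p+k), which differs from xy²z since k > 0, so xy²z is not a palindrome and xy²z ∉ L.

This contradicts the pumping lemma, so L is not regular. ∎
The proof is correct.

This proof is valid because:
1. s = a^p b a^p is in L and is chosen in terms of p, so |s| ≥ p holds for every p
2. The decomposition analysis is correct: |xy| ≤ p forces y to lie inside the leading a's
3. The contradiction is valid: a^(p+k) b a^p has more a's before the b than after it, so it is not a palindrome
4. The conclusion follows logically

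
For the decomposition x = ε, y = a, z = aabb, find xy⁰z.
aabb

Given x = '', y = 'a', z = 'aabb' and i = 0:

xy^0z = x + y·y·...·y (0 times) + z
       = '' + 'a'^0 + 'aabb'
       = '' + '' + 'aabb'
       = 'aabb'

The pumped string is 'aabb' with length 4.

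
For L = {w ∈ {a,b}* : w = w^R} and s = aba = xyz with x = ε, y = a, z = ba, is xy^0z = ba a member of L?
No

xy⁰z = ε · ε · ba = ba.
ba reversed is ab ≠ ba, so it is not a palindrome and is not in L.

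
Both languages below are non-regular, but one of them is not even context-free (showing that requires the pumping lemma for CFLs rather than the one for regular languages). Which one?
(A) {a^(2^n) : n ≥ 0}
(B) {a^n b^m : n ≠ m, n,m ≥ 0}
(A) {a^(2^n) : n ≥ 0}

(A) {a^(2^n) : n ≥ 0} requires the CFL pumping lemma.

- {a^n b^m : n ≠ m, n,m ≥ 0} is context-free (but not regular)
  • Can be shown non-regular with the regular pumping lemma
  • After pumping a's, we can make n = m

- {a^(2^n) : n ≥ 0} is NOT context-free
  • Requires the CFL pumping lemma to prove
  • Gaps between powers of 2 grow exponentially

The CFL pumping lemma is "stronger" in that it can prove non-membership
in the larger class of context-free languages.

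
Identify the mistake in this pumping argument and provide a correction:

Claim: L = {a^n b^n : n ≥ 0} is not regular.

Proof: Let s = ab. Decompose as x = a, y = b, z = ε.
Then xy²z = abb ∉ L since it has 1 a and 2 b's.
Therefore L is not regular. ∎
Error: The string s = ab might be shorter than the pumping length p.

Correction: Choose s = a^p b^p to ensure |s| ≥ p. Also, the decomposition is wrong: with |xy| ≤ p, y cannot include b's when s starts with p a's.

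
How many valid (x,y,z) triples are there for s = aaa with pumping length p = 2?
3

For s = 'aaa' with pumping length p = 2:

Constraints: |xy| ≤ 2, |y| > 0

Valid decompositions (|xy| ≤ p, |y| ≥ 1):
  • x='', y='a', z='aa'
  • x='a', y='a', z='a'
  • x='', y='aa', z='a'

Total count: 3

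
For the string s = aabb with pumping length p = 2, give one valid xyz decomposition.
x = '', y = 'aa', z = 'bb'

For s = aabb and p = 2, one valid decomposition is:
- x = '' (length 0)
- y = 'aa' (length 2)
- z = 'bb' (length 2)

Verification:
- xyz = '' + 'aa' + 'bb' = aabb ✓
- |xy| = 2 ≤ 2 ✓
- |y| = 2 > 0 ✓

All pumping lemma constraints are satisfied.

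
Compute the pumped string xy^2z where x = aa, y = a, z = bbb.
aaaabbb

Given x = 'aa', y = 'a', z = 'bbb' and i = 2:

xy^2z = x + y·y·...·y (2 times) + z
       = 'aa' + 'a'^2 + 'bbb'
       = 'aa' + 'aa' + 'bbb'
       = 'aaaabbb'

The pumped string is 'aaaabbb' with length 7.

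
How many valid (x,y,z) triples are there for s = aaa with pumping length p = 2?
3

For s = 'aaa' with pumping length p = 2:

Constraints: |xy| ≤ 2, |y| > 0

Valid decompositions (|xy| ≤ p, |y| ≥ 1):
  • x='', y='a', z='aa'
  • x='a', y='a', z='a'
  • x='', y='aa', z='a'

Total count: 3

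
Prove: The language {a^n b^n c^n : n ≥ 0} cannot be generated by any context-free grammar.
Assume for contradiction that L is context-free, and let p ≥ 1 be the pumping length given by the pumping lemma for CFLs.
Choose s = a^p b^p c^p. Then s ∈ L and |s| = 3p ≥ p.
By the CFL pumping lemma, s = uvxyz for some u, v, x, y, z with |vxy| ≤ p, |vy| ≥ 1, and uv^i xy^i z ∈ L for every i ≥ 0.

Because |vxy| ≤ p, the window vxy cannot contain both an a and a c: any substring of s containing both must include the entire block b^p plus at least one a and one c, so it has length ≥ p + 2 > p.
Hence at least one of the letters a, c does not occur in vy at all.

Take i = 0: the string uxz is obtained from s by deleting |vy| ≥ 1 symbols, so |uxz| = 3p − |vy| < 3p.
But the letter (a or c) that does not occur in vy still occurs exactly p times in uxz. Every string of L with exactly p copies of some letter is a^p b^p c^p, of length 3p. Since |uxz| < 3p, uxz ∉ L.

This contradicts the CFL pumping lemma, which requires uv^i xy^i z ∈ L for all i ≥ 0.
Hence L = {a^n b^n c^n : n ≥ 0} is not context-free. ∎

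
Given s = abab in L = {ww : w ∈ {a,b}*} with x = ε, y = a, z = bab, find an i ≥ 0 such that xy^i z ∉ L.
i = 0

xy⁰z = ε · ε · bab = bab; bab has odd length 3, so it cannot be written as ww and is not in L.
(Other choices also work, e.g. i = 2, 3; only i = 1 is guaranteed to stay in L since xy¹z = s.)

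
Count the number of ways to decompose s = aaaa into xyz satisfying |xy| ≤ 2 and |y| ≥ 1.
3

For s = 'aaaa' with pumping length p = 2:

Constraints: |xy| ≤ 2, |y| > 0

Valid decompositions (|xy| ≤ p, |y| ≥ 1):
  • x='', y='a', z='aaa'
  • x='a', y='a', z='aa'
  • x='', y='aa', z='aa'

Total count: 3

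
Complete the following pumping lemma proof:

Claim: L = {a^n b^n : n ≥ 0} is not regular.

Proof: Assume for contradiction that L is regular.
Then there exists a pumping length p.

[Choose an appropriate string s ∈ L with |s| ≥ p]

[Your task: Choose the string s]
s = a^p b^p

This string is in L (has equal a's and b's) and has length 2p ≥ p.
Any decomposition xyz with |xy| ≤ p means y consists only of a's,
so pumping will unbalance the counts.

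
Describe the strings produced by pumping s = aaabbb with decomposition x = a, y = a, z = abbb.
{xy^i z : i ≥ 0} = {a^(2+i) b^3 : i ≥ 0} = {aabbb, aaabbb, aaaabbb, ...}

With x = a, y = a, z = abbb: Starting with aaabbb and pumping the second 'a', we get strings with 2+i a's followed by 3 b's for i = 0, 1, 2, ...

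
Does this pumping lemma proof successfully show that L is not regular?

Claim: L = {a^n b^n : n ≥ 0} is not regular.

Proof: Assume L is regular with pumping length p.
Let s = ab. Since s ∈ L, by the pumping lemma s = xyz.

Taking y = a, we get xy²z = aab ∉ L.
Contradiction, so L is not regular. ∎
The proof is INCORRECT.

Error: The string s = ab may be shorter than p.
The pumping lemma only applies to strings with |s| ≥ p, and p is not under our control.
We must choose s in terms of p, e.g. s = a^p b^p, to ensure |s| ≥ p.
(The proof also fixes one particular y; a valid argument must handle every decomposition with |xy| ≤ p and |y| ≥ 1 — for s = a^p b^p this forces y = a^k, and then xy²z = a^(p+k) b^p ∉ L.)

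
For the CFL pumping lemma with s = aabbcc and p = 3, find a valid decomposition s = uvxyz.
u='aa', v='b', x='b', y='c', z='c'

For s = aabbcc with pumping length p = 3:

One valid decomposition:
- u = 'aa'
- v = 'b'
- x = 'b'
- y = 'c'
- z = 'c'

Verification:
- uvxyz = 'aa' + 'b' + 'b' + 'c' + 'c' = aabbcc ✓
- |vxy| = |'bbc'| = 3 ≤ 3 ✓
- |vy| = |'bc'| = 2 > 0 ✓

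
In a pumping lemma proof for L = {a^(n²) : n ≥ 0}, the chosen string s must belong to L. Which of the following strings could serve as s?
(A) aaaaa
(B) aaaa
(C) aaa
(B) aaaa

The pumping lemma is applied to a string s that lies in L, so first check membership of each option:
- (A) aaaaa has length 5, strictly between 2² = 4 and 3² = 9, so it is not in L ✗
- (B) aaaa has length 4 = 2², a perfect square, so it is in L ✓
- (C) aaa has length 3, strictly between 1² = 1 and 2² = 4, so it is not in L ✗

Only (B) aaaa is in L, so it is the only candidate that could play the role of s.
(In a complete proof one picks s in terms of the pumping length p so that |s| ≥ p is guaranteed; a fixed string like aaaa illustrates the shape of such an s.)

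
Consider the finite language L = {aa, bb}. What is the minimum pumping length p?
p = 3

For a finite language L, the pumping lemma holds vacuously if p > max|s| for s ∈ L.

The longest string in L = {aa, bb} has length 2.
If p = 3, then no string s ∈ L has |s| ≥ p, so the condition is vacuously true.

The minimum pumping length is p = 3.

Why no smaller p works: for any p ≤ 2, the longest string s ∈ L has |s| = 2 ≥ p, so it would
have to be pumpable; but pumping up (i = 2, 3, ...) produces ever longer strings, which cannot all lie in the
finite language L. So the pumping property fails for every p ≤ 2.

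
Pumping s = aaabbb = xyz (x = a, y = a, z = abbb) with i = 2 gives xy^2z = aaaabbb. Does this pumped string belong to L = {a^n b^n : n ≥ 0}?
No

xy²z = a · aa · abbb = aaaabbb.
aaaabbb has 4 a's and 3 b's; 4 ≠ 3, so it is not in L.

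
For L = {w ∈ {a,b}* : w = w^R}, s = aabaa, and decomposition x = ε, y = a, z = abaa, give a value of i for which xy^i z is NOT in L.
i = 0

xy⁰z = ε · ε · abaa = abaa; abaa reversed is aaba ≠ abaa, so it is not a palindrome and is not in L.
(Other choices also work, e.g. i = 2, 3; only i = 1 is guaranteed to stay in L since xy¹z = s.)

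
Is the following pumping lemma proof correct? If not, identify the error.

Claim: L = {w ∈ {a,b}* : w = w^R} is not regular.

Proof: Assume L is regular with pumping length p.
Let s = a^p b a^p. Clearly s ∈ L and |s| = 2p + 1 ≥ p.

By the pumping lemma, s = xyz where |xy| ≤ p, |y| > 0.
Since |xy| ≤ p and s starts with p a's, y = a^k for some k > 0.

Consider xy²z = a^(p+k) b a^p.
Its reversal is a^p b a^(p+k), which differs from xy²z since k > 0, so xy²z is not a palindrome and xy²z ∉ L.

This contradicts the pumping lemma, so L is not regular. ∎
The proof is correct.

This proof is valid because:
1. s = a^p b a^p is in L and is chosen in terms of p, so |s| ≥ p holds for every p
2. The decomposition analysis is correct: |xy| ≤ p forces y to lie inside the leading a's
3. The contradiction is valid: a^(p+k) b a^p has more a's before the b than after it, so it is not a palindrome
4. The conclusion follows logically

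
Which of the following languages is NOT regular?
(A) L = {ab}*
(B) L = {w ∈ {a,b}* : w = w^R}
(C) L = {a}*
(B) {w ∈ {a,b}* : w = w^R}

(B) L = {w ∈ {a,b}* : w = w^R} is NOT regular.

The pumping lemma can be used to prove this:
After pumping, the string is no longer symmetric

The other languages are regular because they can be recognized by finite automata.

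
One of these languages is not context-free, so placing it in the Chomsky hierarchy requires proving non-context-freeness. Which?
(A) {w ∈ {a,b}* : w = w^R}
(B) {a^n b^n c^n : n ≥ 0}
(B) {a^n b^n c^n : n ≥ 0}

(B) {a^n b^n c^n : n ≥ 0} requires the CFL pumping lemma.

- {w ∈ {a,b}* : w = w^R} is context-free (but not regular)
  • Can be shown non-regular with the regular pumping lemma
  • After pumping, the string is no longer symmetric

- {a^n b^n c^n : n ≥ 0} is NOT context-free
  • Requires the CFL pumping lemma to prove
  • Cannot maintain three equal counts simultaneously

The CFL pumping lemma is "stronger" in that it can prove non-membership
in the larger class of context-free languages.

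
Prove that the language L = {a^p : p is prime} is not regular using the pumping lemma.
Assume for contradiction that L is regular, and let p ≥ 1 be the pumping length given by the pumping lemma.
Choose a prime q with q ≥ p (one exists because there are infinitely many primes) and let s = a^q. Then s ∈ L and |s| = q ≥ p.
By the pumping lemma, s = xyz for some x, y, z with |xy| ≤ p, |y| ≥ 1, and xy^i z ∈ L for every i ≥ 0.
Here y = a^k for some k with 1 ≤ k ≤ p, and xy^i z = a^(q + (i − 1)k) for every i ≥ 0.

Take i = q + 1: |xy^(q+1) z| = q + qk = q(k + 1).
Both factors satisfy q ≥ 2 and k + 1 ≥ 2, so q(k + 1) is composite, and xy^(q+1) z ∉ L.

This contradicts the pumping lemma, which requires xy^i z ∈ L for all i ≥ 0.
Hence L = {a^p : p is prime} is not regular. ∎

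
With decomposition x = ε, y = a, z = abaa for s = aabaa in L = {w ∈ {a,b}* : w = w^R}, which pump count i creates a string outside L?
i = 2

xy²z = ε · aa · abaa = aaabaa; aaabaa reversed is aabaaa ≠ aaabaa, so it is not a palindrome and is not in L.
(Other choices also work, e.g. i = 0, 3; only i = 1 is guaranteed to stay in L since xy¹z = s.)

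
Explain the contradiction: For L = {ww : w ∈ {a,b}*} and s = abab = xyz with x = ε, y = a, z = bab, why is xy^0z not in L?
xy⁰z = bab ∉ L

Pumping with i = 0 replaces y = a by y⁰ = ε:
- Original: s = xyz = abab; abab splits into halves ab · ab, which are equal, so it is in L (w = ab)
- Pumped: xy⁰z = ε · ε · bab = bab
- bab has odd length 3, so it cannot be written as ww and is not in L

The pumping lemma would require xy⁰z ∈ L, so this decomposition yields a contradiction.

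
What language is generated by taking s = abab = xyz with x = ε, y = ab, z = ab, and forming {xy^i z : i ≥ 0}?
{xy^i z : i ≥ 0} = {(ab)^(i+1) : i ≥ 0} = {ab, abab, ababab, ...}

With x = ε, y = ab, z = ab: Pumping 'ab' gives strings of alternating a's and b's.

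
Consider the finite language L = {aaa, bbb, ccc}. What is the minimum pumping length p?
p = 4

For a finite language L, the pumping lemma holds vacuously if p > max|s| for s ∈ L.

The longest string in L = {aaa, bbb, ccc} has length 3.
If p = 4, then no string s ∈ L has |s| ≥ p, so the condition is vacuously true.

The minimum pumping length is p = 4.

Why no smaller p works: for any p ≤ 3, the longest string s ∈ L has |s| = 3 ≥ p, so it would
have to be pumpable; but pumping up (i = 2, 3, ...) produces ever longer strings, which cannot all lie in the
finite language L. So the pumping property fails for every p ≤ 3.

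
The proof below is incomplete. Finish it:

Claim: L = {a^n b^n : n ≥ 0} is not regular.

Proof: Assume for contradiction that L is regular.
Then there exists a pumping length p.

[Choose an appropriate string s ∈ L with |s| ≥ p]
s = a^p b^p

This string is in L (has equal a's and b's) and has length 2p ≥ p.
Any decomposition xyz with |xy| ≤ p means y consists only of a's,
so pumping will unbalance the counts.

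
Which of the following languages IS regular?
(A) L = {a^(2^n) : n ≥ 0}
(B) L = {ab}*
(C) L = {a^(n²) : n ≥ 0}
(B) {ab}*

(B) L = {ab}* is regular.

This can be recognized by a finite automaton (DFA/NFA).
Regular expressions like {ab}* define regular languages.

The other choices are not regular:
- {a^(n²) : n ≥ 0}: After pumping, length is no longer a perfect square
- {a^(2^n) : n ≥ 0}: After pumping, length is no longer a power of 2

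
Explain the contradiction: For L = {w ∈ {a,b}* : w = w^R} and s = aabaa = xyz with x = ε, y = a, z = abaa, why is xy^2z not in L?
xy²z = aaabaa ∉ L

Pumping with i = 2 replaces y = a by y² = aa:
- Original: s = xyz = aabaa; aabaa reversed is aabaa, the same string, so it is a palindrome and is in L
- Pumped: xy²z = ε · aa · abaa = aaabaa
- aaabaa reversed is aabaaa ≠ aaabaa, so it is not a palindrome and is not in L

The pumping lemma would require xy²z ∈ L, so this decomposition yields a contradiction.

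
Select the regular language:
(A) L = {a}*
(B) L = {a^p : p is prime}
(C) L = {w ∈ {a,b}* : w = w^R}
(A) {a}*

(A) L = {a}* is regular.

This can be recognized by a finite automaton (DFA/NFA).
Regular expressions like {a}* define regular languages.

The other choices are not regular:
- {a^p : p is prime}: After pumping, the length becomes composite
- {w ∈ {a,b}* : w = w^R}: After pumping, the string is no longer symmetric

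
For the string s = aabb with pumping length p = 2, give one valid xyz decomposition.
x = '', y = 'a', z = 'abb'

For s = aabb and p = 2, one valid decomposition is:
- x = '' (length 0)
- y = 'a' (length 1)
- z = 'abb' (length 3)

Verification:
- xyz = '' + 'a' + 'abb' = aabb ✓
- |xy| = 1 ≤ 2 ✓
- |y| = 1 > 0 ✓

All pumping lemma constraints are satisfied.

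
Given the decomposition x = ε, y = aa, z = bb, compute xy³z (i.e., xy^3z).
aaaaaabb

Given x = '', y = 'aa', z = 'bb' and i = 3:

xy^3z = x + y·y·...·y (3 times) + z
       = '' + 'aa'^3 + 'bb'
       = '' + 'aaaaaa' + 'bb'
       = 'aaaaaabb'

The pumped string is 'aaaaaabb' with length 8.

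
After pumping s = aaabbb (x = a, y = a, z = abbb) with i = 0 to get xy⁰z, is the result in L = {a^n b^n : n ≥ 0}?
No

xy⁰z = a · ε · abbb = aabbb.
aabbb has 2 a's and 3 b's; 2 ≠ 3, so it is not in L.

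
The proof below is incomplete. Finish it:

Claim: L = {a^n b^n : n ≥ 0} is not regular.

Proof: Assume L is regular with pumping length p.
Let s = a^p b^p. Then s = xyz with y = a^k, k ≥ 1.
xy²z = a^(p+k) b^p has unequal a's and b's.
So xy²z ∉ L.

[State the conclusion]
This contradicts the pumping lemma for regular languages,
which guarantees xy^i z ∈ L for all i ≥ 0.

Since our assumption that L is regular leads to a contradiction,
we conclude that L = {a^n b^n : n ≥ 0} is NOT regular. ∎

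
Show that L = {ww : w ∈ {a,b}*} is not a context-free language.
Assume for contradiction that L is context-free, and let p ≥ 1 be the pumping length given by the pumping lemma for CFLs.
Choose s = a^p b^p a^p b^p. Then s ∈ L (take w = a^p b^p) and |s| = 4p ≥ p.
By the CFL pumping lemma, s = uvxyz for some u, v, x, y, z with |vxy| ≤ p, |vy| ≥ 1, and uv^i xy^i z ∈ L for every i ≥ 0.

Write s as four blocks A₁ B₁ A₂ B₂ with A₁ = A₂ = a^p and B₁ = B₂ = b^p. Since |vxy| ≤ p, the window vxy lies inside at most two adjacent blocks. Take i = 0 and let t = uxz, so |t| = 4p − |vy| with 1 ≤ |vy| ≤ p. If |t| is odd, t ∉ L immediately, so assume |vy| is even (hence |vy| ≥ 2) and |t|/2 = 2p − |vy|/2, which satisfies p ≤ |t|/2 ≤ 2p − 1.

Case 1 (vxy inside A₁B₁): t = a^(p−j) b^(p−l) a^p b^p with j + l = |vy|. The second half of t has length < 2p, so it is a suffix of the trailing a^p b^p and ends in b; the first half is a^(p−j) b^(p−l) a^((j+l)/2), which ends in a because (j+l)/2 ≥ 1. The halves differ, so t ∉ L.

Case 2 (vxy inside B₁A₂, straddling the middle): t = a^p b^(p−j) a^(p−l) b^p with j + l = |vy|. If t = ww, then w is a prefix of t of length ≥ p, so w begins with a^p; and w is a suffix of t of length ≥ p, so w ends with b^p. That forces |w| ≥ 2p, contradicting |w| = |t|/2 ≤ 2p − 1. So t ∉ L.

Case 3 (vxy inside A₂B₂): t = a^p b^p a^(p−j) b^(p−l) with j + l = |vy|. The first half of t is a prefix of a^p b^p, so it begins with a; the second half is b^((j+l)/2) a^(p−j) b^(p−l), which begins with b. The halves differ, so t ∉ L.

In every case uv⁰xy⁰z = uxz ∉ L.

This contradicts the CFL pumping lemma, which requires uv^i xy^i z ∈ L for all i ≥ 0.
Hence L = {ww : w ∈ {a,b}*} is not context-free. ∎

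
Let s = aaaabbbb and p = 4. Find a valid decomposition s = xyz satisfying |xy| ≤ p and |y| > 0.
x = 'a', y = 'a', z = 'aabbbb'

For s = aaaabbbb and p = 4, one valid decomposition is:
- x = 'a' (length 1)
- y = 'a' (length 1)
- z = 'aabbbb' (length 6)

Verification:
- xyz = 'a' + 'a' + 'aabbbb' = aaaabbbb ✓
- |xy| = 2 ≤ 4 ✓
- |y| = 1 > 0 ✓

All pumping lemma constraints are satisfied.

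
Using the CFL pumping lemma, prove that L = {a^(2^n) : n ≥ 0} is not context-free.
Assume for contradiction that L is context-free, and let p ≥ 1 be the pumping length given by the pumping lemma for CFLs.
Choose s = a^(2^p). Then s ∈ L and |s| = 2^p ≥ p.
By the CFL pumping lemma, s = uvxyz for some u, v, x, y, z with |vxy| ≤ p, |vy| ≥ 1, and uv^i xy^i z ∈ L for every i ≥ 0.
All symbols are a's, so only lengths matter: let k = |vy|, with 1 ≤ k ≤ |vxy| ≤ p < 2^p.

Take i = 2: |uv²xy²z| = 2^p + k, and 2^p < 2^p + k < 2^p + 2^p = 2^(p+1).
So the length lies strictly between consecutive powers of two and is not a power of 2; uv²xy²z ∉ L.

This contradicts the CFL pumping lemma, which requires uv^i xy^i z ∈ L for all i ≥ 0.
Hence L = {a^(2^n) : n ≥ 0} is not context-free. ∎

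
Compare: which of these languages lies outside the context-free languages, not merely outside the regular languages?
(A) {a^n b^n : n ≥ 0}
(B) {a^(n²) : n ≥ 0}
(B) {a^(n²) : n ≥ 0}

(B) {a^(n²) : n ≥ 0} requires the CFL pumping lemma.

- {a^n b^n : n ≥ 0} is context-free (but not regular)
  • Can be shown non-regular with the regular pumping lemma
  • After pumping, the number of a's and b's become unequal

- {a^(n²) : n ≥ 0} is NOT context-free
  • Requires the CFL pumping lemma to prove
  • Gaps between squares grow unboundedly

The CFL pumping lemma is "stronger" in that it can prove non-membership
in the larger class of context-free languages.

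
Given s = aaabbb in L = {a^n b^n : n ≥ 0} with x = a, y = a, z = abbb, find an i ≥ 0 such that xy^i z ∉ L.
i = 0

xy⁰z = a · ε · abbb = aabbb; aabbb has 2 a's and 3 b's; 2 ≠ 3, so it is not in L.
(Other choices also work, e.g. i = 2, 3; only i = 1 is guaranteed to stay in L since xy¹z = s.)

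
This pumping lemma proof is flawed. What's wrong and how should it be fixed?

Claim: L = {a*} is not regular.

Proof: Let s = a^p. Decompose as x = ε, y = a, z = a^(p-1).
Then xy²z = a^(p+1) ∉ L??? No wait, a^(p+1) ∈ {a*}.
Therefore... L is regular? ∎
Error: The proof attempts to show a*  is not regular, but a* IS regular!

Correction: a* is a regular language (recognized by a simple DFA with one accepting state and self-loop on 'a'). The pumping lemma can only prove non-regularity, not regularity. For regular languages, pumping always works.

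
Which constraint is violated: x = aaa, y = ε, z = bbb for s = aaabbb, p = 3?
Violated: |y| > 0

The decomposition x = aaa, y = ε, z = bbb for s = aaabbb with p = 3
violates the constraint: |y| > 0

|y| = 0, but the pumping lemma requires |y| > 0 (y must be non-empty).

Pumping lemma constraints:
1. xyz = s (decomposition is valid)
2. |xy| ≤ p
3. |y| > 0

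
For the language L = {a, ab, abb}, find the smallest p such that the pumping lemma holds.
p = 4

For a finite language L, the pumping lemma holds vacuously if p > max|s| for s ∈ L.

The longest string in L = {a, ab, abb} has length 3.
If p = 4, then no string s ∈ L has |s| ≥ p, so the condition is vacuously true.

The minimum pumping length is p = 4.

Why no smaller p works: for any p ≤ 3, the longest string s ∈ L has |s| = 3 ≥ p, so it would
have to be pumpable; but pumping up (i = 2, 3, ...) produces ever longer strings, which cannot all lie in the
finite language L. So the pumping property fails for every p ≤ 3.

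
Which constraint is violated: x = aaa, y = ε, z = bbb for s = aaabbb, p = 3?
Violated: |y| > 0

The decomposition x = aaa, y = ε, z = bbb for s = aaabbb with p = 3
violates the constraint: |y| > 0

|y| = 0, but the pumping lemma requires |y| > 0 (y must be non-empty).

Pumping lemma constraints:
1. xyz = s (decomposition is valid)
2. |xy| ≤ p
3. |y| > 0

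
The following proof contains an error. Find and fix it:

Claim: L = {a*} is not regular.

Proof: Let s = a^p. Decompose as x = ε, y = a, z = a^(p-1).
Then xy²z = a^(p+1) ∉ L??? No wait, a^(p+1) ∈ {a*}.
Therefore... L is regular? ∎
Error: The proof attempts to show a*  is not regular, but a* IS regular!

Correction: a* is a regular language (recognized by a simple DFA with one accepting state and self-loop on 'a'). The pumping lemma can only prove non-regularity, not regularity. For regular languages, pumping always works.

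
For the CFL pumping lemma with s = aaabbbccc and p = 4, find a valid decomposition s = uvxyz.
u='aa', v='a', x='bb', y='b', z='ccc'

For s = aaabbbccc with pumping length p = 4:

One valid decomposition:
- u = 'aa'
- v = 'a'
- x = 'bb'
- y = 'b'
- z = 'ccc'

Verification:
- uvxyz = 'aa' + 'a' + 'bb' + 'b' + 'ccc' = aaabbbccc ✓
- |vxy| = |'abbb'| = 4 ≤ 4 ✓
- |vy| = |'ab'| = 2 > 0 ✓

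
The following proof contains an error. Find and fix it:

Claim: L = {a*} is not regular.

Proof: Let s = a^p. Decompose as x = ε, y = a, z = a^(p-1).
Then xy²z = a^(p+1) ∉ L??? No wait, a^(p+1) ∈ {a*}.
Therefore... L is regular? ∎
Error: The proof attempts to show a*  is not regular, but a* IS regular!

Correction: a* is a regular language (recognized by a simple DFA with one accepting state and self-loop on 'a'). The pumping lemma can only prove non-regularity, not regularity. For regular languages, pumping always works.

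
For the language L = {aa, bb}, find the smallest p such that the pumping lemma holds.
p = 3

For a finite language L, the pumping lemma holds vacuously if p > max|s| for s ∈ L.

The longest string in L = {aa, bb} has length 2.
If p = 3, then no string s ∈ L has |s| ≥ p, so the condition is vacuously true.

The minimum pumping length is p = 3.

Why no smaller p works: for any p ≤ 2, the longest string s ∈ L has |s| = 2 ≥ p, so it would
have to be pumpable; but pumping up (i = 2, 3, ...) produces ever longer strings, which cannot all lie in the
finite language L. So the pumping property fails for every p ≤ 2.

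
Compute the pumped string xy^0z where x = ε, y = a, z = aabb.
aabb

Given x = '', y = 'a', z = 'aabb' and i = 0:

xy^0z = x + y·y·...·y (0 times) + z
       = '' + 'a'^0 + 'aabb'
       = '' + '' + 'aabb'
       = 'aabb'

The pumped string is 'aabb' with length 4.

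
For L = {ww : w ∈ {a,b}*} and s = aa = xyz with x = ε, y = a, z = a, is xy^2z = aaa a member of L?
No

xy²z = ε · aa · a = aaa.
aaa has odd length 3, so it cannot be written as ww and is not in L.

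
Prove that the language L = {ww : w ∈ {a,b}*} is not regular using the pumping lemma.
Assume for contradiction that L is regular, and let p ≥ 1 be the pumping length given by the pumping lemma.
Choose s = a^p b a^p b. Then s ∈ L (take w = a^p b) and |s| = 2p + 2 ≥ p.
By the pumping lemma, s = xyz for some x, y, z with |xy| ≤ p, |y| ≥ 1, and xy^i z ∈ L for every i ≥ 0.
Since |xy| ≤ p and the first p symbols of s are all a's, y = a^k for some k with 1 ≤ k ≤ p.

Take i = 2: t = xy²z = a^(p + k) b a^p b.
Suppose t = uu for some string u. The string t contains exactly two b's and ends in b, so u contains exactly one b and ends in b; hence u = a^j b for some j, and uu = a^j b a^j b. Comparing with t = a^(p + k) b a^p b forces j = p + k (first block) and j = p (second block), which is impossible since k ≥ 1. So t ∉ L.

This contradicts the pumping lemma, which requires xy^i z ∈ L for all i ≥ 0.
Hence L = {ww : w ∈ {a,b}*} is not regular. ∎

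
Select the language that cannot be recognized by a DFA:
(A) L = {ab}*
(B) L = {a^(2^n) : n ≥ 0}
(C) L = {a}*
(B) {a^(2^n) : n ≥ 0}

(B) L = {a^(2^n) : n ≥ 0} is NOT regular.

The pumping lemma can be used to prove this:
After pumping, length is no longer a power of 2

The other languages are regular because they can be recognized by finite automata.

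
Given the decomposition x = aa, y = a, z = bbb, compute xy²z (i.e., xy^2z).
aaaabbb

Given x = 'aa', y = 'a', z = 'bbb' and i = 2:

xy^2z = x + y·y·...·y (2 times) + z
       = 'aa' + 'a'^2 + 'bbb'
       = 'aa' + 'aa' + 'bbb'
       = 'aaaabbb'

The pumped string is 'aaaabbb' with length 7.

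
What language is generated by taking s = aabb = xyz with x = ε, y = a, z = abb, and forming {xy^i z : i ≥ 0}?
{xy^i z : i ≥ 0} = {a^(i+1) b^2 : i ≥ 0} = {abb, aabb, aaabb, ...}

With x = ε, y = a, z = abb: Starting with aabb and pumping the first 'a' (z = abb keeps the second 'a'), we get strings with i+1 a's followed by 2 b's for i = 0, 1, 2, ...; note bb is not produced because z always contributes one a.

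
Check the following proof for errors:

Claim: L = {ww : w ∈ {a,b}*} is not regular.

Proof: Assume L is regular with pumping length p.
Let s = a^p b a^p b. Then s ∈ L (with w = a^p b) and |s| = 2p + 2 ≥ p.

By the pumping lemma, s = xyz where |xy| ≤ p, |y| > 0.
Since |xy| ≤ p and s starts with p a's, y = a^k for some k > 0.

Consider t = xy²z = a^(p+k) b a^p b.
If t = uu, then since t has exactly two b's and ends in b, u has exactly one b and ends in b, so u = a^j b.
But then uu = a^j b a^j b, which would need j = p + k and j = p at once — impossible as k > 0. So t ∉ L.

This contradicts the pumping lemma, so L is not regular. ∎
The proof is correct.

This proof is valid because:
1. s = a^p b a^p b is in L and is chosen in terms of p, so |s| ≥ p holds for every p
2. The decomposition analysis is correct: |xy| ≤ p forces y to lie inside the leading a's
3. The contradiction is valid: the argument shows a^(p+k) b a^p b cannot be split into two equal halves
4. The conclusion follows logically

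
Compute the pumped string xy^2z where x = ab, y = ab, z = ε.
ababab

Given x = 'ab', y = 'ab', z = '' and i = 2:

xy^2z = x + y·y·...·y (2 times) + z
       = 'ab' + 'ab'^2 + ''
       = 'ab' + 'abab' + ''
       = 'ababab'

The pumped string is 'ababab' with length 6.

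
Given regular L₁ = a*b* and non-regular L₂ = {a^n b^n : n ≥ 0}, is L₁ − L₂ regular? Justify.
No — L₁ − L₂ is not regular.

a*b* − {a^n b^n} = {a^n b^m : n ≠ m}. If this were regular, then its complement intersected with a*b*, namely {a^n b^n : n ≥ 0}, would be regular too (closure under complement and intersection) — contradiction. So L₁ − L₂ is not regular.

Note that the bare facts "L₁ regular, L₂ non-regular" do not settle the question by themselves: the closure of regular languages under ∪, ∩, complement and difference applies only when BOTH operands are regular. With a non-regular operand the result can come out regular or non-regular depending on the specific languages, so one has to work out L₁ − L₂ for this particular pair, as above.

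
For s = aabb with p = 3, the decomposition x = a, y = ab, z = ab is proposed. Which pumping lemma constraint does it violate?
Violated: xyz = s

The decomposition x = a, y = ab, z = ab for s = aabb with p = 3
violates the constraint: xyz = s

xyz = 'a' + 'ab' + 'ab' = 'aabab' ≠ 'aabb' = s. The decomposition doesn't reconstruct s.

Pumping lemma constraints:
1. xyz = s (decomposition is valid)
2. |xy| ≤ p
3. |y| > 0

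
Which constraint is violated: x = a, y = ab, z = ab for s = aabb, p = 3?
Violated: xyz = s

The decomposition x = a, y = ab, z = ab for s = aabb with p = 3
violates the constraint: xyz = s

xyz = 'a' + 'ab' + 'ab' = 'aabab' ≠ 'aabb' = s. The decomposition doesn't reconstruct s.

Pumping lemma constraints:
1. xyz = s (decomposition is valid)
2. |xy| ≤ p
3. |y| > 0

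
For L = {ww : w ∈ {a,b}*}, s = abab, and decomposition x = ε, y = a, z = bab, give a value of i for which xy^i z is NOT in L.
i = 3

xy³z = ε · aaa · bab = aaabab; aaabab has length 6; its halves are aaa and bab, which differ, so it is not in L.
(Other choices also work, e.g. i = 0, 2; only i = 1 is guaranteed to stay in L since xy¹z = s.)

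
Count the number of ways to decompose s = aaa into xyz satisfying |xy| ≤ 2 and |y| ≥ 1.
3

For s = 'aaa' with pumping length p = 2:

Constraints: |xy| ≤ 2, |y| > 0

Valid decompositions (|xy| ≤ p, |y| ≥ 1):
  • x='', y='a', z='aa'
  • x='a', y='a', z='a'
  • x='', y='aa', z='a'

Total count: 3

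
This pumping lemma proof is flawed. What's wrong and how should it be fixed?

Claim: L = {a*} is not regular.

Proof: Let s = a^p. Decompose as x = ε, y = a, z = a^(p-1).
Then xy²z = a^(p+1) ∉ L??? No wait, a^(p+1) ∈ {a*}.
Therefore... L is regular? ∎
Error: The proof attempts to show a*  is not regular, but a* IS regular!

Correction: a* is a regular language (recognized by a simple DFA with one accepting state and self-loop on 'a'). The pumping lemma can only prove non-regularity, not regularity. For regular languages, pumping always works.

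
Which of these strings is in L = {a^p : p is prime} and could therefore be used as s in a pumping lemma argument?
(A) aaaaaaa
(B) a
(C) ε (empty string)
(A) aaaaaaa

The pumping lemma is applied to a string s that lies in L, so first check membership of each option:
- (A) aaaaaaa has length 7, which is prime, so it is in L ✓
- (B) a has length 1, which is not prime, so it is not in L ✗
- (C) ε has length 0, which is not prime, so it is not in L ✗

Only (A) aaaaaaa is in L, so it is the only candidate that could play the role of s.
(In a complete proof one picks s in terms of the pumping length p so that |s| ≥ p is guaranteed; a fixed string like aaaaaaa illustrates the shape of such an s.)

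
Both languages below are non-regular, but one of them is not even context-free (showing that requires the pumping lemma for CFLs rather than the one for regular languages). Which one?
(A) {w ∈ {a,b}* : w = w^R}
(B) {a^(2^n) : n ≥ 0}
(B) {a^(2^n) : n ≥ 0}

(B) {a^(2^n) : n ≥ 0} requires the CFL pumping lemma.

- {w ∈ {a,b}* : w = w^R} is context-free (but not regular)
  • Can be shown non-regular with the regular pumping lemma
  • After pumping, the string is no longer symmetric

- {a^(2^n) : n ≥ 0} is NOT context-free
  • Requires the CFL pumping lemma to prove
  • Gaps between powers of 2 grow exponentially

The CFL pumping lemma is "stronger" in that it can prove non-membership
in the larger class of context-free languages.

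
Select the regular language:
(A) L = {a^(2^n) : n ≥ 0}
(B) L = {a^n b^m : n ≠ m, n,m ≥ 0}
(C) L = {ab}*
(C) {ab}*

(C) L = {ab}* is regular.

This can be recognized by a finite automaton (DFA/NFA).
Regular expressions like {ab}* define regular languages.

The other choices are not regular:
- {a^n b^m : n ≠ m, n,m ≥ 0}: After pumping a's, we can make n = m
- {a^(2^n) : n ≥ 0}: After pumping, length is no longer a power of 2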